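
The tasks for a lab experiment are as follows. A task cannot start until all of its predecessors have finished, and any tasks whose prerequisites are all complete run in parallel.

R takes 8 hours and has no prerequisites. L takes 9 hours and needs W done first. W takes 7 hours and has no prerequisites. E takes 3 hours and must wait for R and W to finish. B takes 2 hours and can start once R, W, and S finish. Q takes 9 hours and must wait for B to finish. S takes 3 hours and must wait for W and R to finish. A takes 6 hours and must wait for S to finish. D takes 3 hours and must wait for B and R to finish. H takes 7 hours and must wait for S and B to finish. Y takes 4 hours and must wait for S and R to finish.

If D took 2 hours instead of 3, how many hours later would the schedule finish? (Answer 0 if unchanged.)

0

Baseline: R→S→B→Q = 8+3+2+9 = 22 → 22 hours.
The longest path through D is only 16 hours, so D has float 6.
No other chain overtakes it, so the finish is 22 hours.
Change in finish: 22 − 22 = +0 hours.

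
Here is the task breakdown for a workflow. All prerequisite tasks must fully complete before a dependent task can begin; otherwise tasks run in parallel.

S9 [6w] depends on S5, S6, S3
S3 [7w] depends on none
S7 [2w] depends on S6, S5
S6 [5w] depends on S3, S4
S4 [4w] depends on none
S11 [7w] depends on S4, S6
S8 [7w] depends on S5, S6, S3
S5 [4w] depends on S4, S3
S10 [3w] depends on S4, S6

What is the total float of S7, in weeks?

S3→S6→S8 = 7+5+7 = 19 sets the makespan at 19 weeks.
S7 finishes as early as 14 and must finish by 19.
Slack of S7 = 17 − 12 = 5 weeks.

5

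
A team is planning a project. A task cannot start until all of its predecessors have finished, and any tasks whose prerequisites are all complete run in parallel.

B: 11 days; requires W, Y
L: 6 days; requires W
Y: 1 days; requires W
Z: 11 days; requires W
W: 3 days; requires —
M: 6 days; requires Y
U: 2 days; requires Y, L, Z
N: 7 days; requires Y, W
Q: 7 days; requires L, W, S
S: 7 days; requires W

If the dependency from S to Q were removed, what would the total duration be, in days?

16

With the dependency in place, W→S→Q = 3+7+7 = 17 sets the finish at 17 days.
Without S→Q, Q's earliest start moves from 10 to 9.
New critical path: W→Z→U = 3+11+2 = 16 ⇒ 16 days.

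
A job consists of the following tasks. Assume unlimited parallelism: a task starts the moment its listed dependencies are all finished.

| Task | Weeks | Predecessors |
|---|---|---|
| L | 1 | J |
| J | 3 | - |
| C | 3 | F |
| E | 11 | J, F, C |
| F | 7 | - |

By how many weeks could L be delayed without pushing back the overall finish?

F→C→E = 7+3+11 = 21 sets the makespan at 21 weeks.
The longest chain containing L totals 4 weeks.
Slack of L = 20 − 3 = 17 weeks.

17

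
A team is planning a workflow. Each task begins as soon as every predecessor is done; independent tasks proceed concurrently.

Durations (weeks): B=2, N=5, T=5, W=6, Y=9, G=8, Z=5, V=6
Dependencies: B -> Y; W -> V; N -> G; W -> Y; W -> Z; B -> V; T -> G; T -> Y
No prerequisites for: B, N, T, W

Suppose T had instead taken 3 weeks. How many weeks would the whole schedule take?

15

The binding path is W→Y = 6+9 = 15; finish at 15 weeks.
T is off the critical path — its longest chain is 14 weeks, giving 1 of slack.
No other chain overtakes it, so the finish is 15 weeks.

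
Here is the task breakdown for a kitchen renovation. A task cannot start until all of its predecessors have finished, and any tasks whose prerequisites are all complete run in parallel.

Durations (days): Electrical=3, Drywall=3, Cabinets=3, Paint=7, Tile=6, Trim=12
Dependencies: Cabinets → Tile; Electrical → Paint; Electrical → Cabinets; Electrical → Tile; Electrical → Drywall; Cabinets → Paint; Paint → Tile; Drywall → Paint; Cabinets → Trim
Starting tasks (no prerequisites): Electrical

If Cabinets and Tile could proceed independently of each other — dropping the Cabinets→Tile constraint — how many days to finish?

19

With the dependency in place, Electrical→Drywall→Paint→Tile = 3+3+7+6 = 19 sets the finish at 19 days.
Dropping Cabinets→Tile doesn't change Tile's earliest start (13); another predecessor still binds.
The longest chain is now Electrical→Drywall→Paint→Tile = 3+3+7+6 = 19, so the schedule takes 19 days.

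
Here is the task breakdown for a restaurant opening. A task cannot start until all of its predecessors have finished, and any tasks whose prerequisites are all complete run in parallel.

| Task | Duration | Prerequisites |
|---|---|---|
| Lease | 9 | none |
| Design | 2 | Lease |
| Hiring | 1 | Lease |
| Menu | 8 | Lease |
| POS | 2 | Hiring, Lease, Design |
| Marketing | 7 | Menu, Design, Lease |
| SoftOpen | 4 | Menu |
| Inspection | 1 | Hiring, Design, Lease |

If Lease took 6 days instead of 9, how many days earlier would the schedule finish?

As given, the longest chain is Lease→Menu→Marketing = 9+8+7 = 24, so the finish is 24 days.
Since Lease is critical, the -3 change carries straight to that chain (now 21 days).
That remains the longest chain; total 21 days.
Change in finish: 21 − 24 = -3 days.

3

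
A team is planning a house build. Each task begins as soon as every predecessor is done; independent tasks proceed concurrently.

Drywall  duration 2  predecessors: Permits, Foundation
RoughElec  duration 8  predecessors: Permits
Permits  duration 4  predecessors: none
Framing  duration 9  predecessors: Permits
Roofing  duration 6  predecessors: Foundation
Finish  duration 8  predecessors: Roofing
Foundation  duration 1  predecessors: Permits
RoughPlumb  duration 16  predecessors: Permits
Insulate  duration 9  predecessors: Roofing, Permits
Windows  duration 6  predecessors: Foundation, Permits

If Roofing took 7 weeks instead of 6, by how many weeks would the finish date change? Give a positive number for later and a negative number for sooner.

As given, the longest chain is Permits→Foundation→Roofing→Insulate = 4+1+6+9 = 20, so the finish is 20 weeks.
Since Roofing is critical, the +1 change carries straight to that chain (now 21 weeks).
The critical path is still Permits→Foundation→Roofing→Insulate; finish is now 21 weeks.
Change in finish: 21 − 20 = +1 weeks.

1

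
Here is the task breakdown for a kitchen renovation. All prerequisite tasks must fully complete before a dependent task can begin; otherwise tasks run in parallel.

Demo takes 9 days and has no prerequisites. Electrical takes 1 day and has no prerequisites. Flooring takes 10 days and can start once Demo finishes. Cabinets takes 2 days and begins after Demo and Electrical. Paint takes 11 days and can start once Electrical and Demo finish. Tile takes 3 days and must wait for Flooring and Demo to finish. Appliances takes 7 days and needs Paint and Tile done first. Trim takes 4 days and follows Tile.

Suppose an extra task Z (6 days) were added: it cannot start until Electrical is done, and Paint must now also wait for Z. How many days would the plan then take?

Originally the plan takes 29 days.
With Z inserted, Paint now waits for max(Electrical, Demo, Z).
New critical path: Demo→Flooring→Tile→Appliances = 9+10+3+7 = 29 ⇒ 29 days.

29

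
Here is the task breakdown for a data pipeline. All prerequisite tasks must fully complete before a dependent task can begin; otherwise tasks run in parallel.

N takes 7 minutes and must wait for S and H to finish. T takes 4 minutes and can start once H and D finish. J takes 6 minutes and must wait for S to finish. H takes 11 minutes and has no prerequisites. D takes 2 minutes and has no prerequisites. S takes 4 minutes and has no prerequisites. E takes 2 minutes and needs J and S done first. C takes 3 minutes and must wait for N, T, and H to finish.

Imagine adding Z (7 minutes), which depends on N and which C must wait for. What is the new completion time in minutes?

28

Originally the plan takes 21 minutes.
With Z inserted, C now waits for max(N, T, H, Z).
New critical path: H→N→Z→C = 11+7+7+3 = 28 ⇒ 28 minutes.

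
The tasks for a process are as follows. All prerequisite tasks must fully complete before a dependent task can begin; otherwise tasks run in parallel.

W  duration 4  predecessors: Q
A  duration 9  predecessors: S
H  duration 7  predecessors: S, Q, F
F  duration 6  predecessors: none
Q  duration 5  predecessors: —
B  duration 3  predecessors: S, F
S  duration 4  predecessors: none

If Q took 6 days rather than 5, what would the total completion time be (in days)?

13

The binding path is F→H = 6+7 = 13; finish at 13 days.
Q has 1 day of float (longest path through it is 12).
That remains the longest chain; total 13 days.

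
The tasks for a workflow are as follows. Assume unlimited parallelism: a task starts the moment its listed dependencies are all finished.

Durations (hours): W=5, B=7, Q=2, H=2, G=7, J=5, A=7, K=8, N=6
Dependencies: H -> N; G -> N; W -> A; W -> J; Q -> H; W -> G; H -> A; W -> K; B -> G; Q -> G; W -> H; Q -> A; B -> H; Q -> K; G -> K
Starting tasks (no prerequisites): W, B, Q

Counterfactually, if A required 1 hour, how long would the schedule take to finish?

As given, the longest chain is B→G→K = 7+7+8 = 22, so the finish is 22 hours.
A is off the critical path — its longest chain is 16 hours, giving 6 of slack.
No other chain overtakes it, so the finish is 22 hours.

22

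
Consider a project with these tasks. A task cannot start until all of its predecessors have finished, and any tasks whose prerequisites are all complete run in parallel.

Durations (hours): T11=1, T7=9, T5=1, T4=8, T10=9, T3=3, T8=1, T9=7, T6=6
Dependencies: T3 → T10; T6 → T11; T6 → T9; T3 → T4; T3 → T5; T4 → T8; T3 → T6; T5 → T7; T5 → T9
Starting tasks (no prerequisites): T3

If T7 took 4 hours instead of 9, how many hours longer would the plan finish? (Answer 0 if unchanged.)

0

Baseline: T3→T6→T9 = 3+6+7 = 16 → 16 hours.
The longest path through T7 is only 13 hours, so T7 has float 3.
That remains the longest chain; total 16 hours.
Change in finish: 16 − 16 = +0 hours.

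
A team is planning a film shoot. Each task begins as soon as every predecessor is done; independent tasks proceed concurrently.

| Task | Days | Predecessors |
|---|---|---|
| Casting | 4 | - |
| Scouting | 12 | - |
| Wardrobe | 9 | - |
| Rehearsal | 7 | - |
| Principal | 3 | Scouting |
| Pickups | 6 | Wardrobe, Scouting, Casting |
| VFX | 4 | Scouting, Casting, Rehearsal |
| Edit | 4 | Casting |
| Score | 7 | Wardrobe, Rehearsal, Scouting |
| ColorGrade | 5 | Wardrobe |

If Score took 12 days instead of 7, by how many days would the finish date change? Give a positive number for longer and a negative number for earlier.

Baseline: Scouting→Score = 12+7 = 19 → 19 days.
Score is on the critical path; changing it to 12 makes that path 24 days.
The critical path is still Scouting→Score; finish is now 24 days.
Change in finish: 24 − 19 = +5 days.

5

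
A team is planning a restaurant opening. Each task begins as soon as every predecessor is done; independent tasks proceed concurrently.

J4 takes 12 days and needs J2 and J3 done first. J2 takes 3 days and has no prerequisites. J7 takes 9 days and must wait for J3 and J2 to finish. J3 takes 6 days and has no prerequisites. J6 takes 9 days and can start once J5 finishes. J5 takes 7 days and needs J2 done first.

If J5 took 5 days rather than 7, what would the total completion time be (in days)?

18

As given, the longest chain is J2→J5→J6 = 3+7+9 = 19, so the finish is 19 days.
Since J5 is critical, the -2 change carries straight to that chain (now 17 days).
Now J3→J4 = 6+12 = 18 is longest, so the finish becomes 18 days.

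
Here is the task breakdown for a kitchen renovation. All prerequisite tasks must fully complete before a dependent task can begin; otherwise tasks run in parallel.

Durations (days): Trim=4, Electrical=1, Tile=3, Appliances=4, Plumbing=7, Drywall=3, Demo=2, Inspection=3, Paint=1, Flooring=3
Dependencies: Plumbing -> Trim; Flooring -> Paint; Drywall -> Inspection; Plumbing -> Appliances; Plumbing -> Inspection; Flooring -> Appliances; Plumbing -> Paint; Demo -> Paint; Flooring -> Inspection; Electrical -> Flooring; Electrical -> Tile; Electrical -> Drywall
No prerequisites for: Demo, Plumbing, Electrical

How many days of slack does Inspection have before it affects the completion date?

1

The longest chain is Plumbing→Appliances = 7+4 = 11; overall finish 11 days.
The longest chain containing Inspection totals 10 days.
So Inspection can slip 11 − 10 = 1 day.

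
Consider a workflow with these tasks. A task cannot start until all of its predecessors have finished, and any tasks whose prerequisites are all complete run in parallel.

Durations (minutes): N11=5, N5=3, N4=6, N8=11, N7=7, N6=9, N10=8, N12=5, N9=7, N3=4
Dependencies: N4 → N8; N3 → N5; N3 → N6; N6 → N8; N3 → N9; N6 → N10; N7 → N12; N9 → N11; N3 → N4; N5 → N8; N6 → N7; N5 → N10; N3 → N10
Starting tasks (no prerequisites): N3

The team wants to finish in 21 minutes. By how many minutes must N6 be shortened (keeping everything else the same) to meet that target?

Current finish: 25 minutes; target: 21.
N6 is on every critical path, so each minute cut from N6 cuts the finish by one (this holds down to a finish of 21).
Need 25 − 21 = 4 minutes off N6 → N6 becomes 5 minutes, finish becomes 21.

4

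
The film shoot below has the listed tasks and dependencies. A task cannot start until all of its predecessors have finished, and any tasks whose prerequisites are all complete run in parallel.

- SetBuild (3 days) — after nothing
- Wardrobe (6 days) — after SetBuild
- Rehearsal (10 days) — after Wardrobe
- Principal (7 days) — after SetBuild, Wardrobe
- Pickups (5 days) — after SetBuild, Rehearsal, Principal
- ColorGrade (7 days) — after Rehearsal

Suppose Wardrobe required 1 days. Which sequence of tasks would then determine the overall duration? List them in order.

The binding path is SetBuild→Wardrobe→Rehearsal→ColorGrade = 3+6+10+7 = 26; finish at 26 days.
Since Wardrobe is critical, the -5 change carries straight to that chain (now 21 days).
That remains the longest chain; total 21 days.

SetBuild, Wardrobe, Rehearsal, ColorGrade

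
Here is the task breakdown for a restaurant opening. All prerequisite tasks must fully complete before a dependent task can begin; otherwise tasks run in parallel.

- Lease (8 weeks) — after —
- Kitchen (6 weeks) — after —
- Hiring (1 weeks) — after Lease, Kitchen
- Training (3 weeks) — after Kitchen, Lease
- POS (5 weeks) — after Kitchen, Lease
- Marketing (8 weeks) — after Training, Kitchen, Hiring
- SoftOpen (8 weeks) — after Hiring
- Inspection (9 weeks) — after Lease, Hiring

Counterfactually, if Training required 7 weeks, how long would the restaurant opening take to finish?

23

Baseline: Lease→Training→Marketing = 8+3+8 = 19 → 19 weeks.
Since Training is critical, the +4 change carries straight to that chain (now 23 weeks).
No other chain overtakes it, so the finish is 23 weeks.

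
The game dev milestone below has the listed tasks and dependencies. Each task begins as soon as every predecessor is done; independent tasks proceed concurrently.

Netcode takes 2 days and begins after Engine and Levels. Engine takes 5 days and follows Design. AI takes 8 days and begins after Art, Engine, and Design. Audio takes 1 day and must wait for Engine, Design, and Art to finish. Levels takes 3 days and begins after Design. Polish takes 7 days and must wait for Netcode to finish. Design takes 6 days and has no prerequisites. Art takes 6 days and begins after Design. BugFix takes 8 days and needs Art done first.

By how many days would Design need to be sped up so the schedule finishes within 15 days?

Current finish: 20 days; target: 15.
Design is on every critical path, so each day cut from Design cuts the finish by one (this holds down to a finish of 15).
Need 20 − 15 = 5 days off Design → Design becomes 1 day, finish becomes 15.

5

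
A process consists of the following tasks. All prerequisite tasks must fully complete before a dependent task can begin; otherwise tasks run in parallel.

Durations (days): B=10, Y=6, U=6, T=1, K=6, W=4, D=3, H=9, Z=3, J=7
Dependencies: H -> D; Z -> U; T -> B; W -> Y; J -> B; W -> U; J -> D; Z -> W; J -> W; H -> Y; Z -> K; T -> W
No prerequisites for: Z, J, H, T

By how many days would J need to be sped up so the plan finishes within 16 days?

1

Current finish: 17 days; target: 16.
J is on every critical path, so each day cut from J cuts the finish by one (this holds down to a finish of 15).
Need 17 − 16 = 1 day off J → J becomes 6 days, finish becomes 16.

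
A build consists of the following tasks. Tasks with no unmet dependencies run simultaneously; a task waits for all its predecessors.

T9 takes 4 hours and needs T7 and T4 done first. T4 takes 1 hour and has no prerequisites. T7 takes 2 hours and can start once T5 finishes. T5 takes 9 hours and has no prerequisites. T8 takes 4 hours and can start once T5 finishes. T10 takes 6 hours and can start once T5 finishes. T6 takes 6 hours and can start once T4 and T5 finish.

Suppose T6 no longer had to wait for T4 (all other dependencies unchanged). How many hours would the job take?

15

Original critical path: T5→T6 = 9+6 = 15 ⇒ 15 hours.
Dropping T4→T6 doesn't change T6's earliest start (9); another predecessor still binds.
After: T5→T6 = 9+6 = 15 → 15 hours.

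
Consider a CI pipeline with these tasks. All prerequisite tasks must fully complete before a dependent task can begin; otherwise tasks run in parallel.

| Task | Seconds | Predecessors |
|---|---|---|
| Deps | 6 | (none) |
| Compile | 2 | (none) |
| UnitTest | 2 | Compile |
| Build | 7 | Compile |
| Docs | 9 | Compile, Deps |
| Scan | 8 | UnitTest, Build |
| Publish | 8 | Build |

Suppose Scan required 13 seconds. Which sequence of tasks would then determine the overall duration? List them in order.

Compile, Build, Scan

The binding path is Compile→Build→Scan = 2+7+8 = 17; finish at 17 seconds.
Scan is on the critical path; changing it to 13 makes that path 22 seconds.
The critical path is still Compile→Build→Scan; finish is now 22 seconds.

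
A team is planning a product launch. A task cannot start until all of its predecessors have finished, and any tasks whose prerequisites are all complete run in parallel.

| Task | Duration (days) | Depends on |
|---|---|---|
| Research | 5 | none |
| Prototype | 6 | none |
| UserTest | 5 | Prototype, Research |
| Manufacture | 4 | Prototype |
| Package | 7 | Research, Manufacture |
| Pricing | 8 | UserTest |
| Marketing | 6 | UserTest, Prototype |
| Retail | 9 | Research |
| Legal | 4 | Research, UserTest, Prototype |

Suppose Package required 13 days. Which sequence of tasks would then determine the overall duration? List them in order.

Baseline: Prototype→UserTest→Pricing = 6+5+8 = 19 → 19 days.
The longest path through Package is only 17 days, so Package has float 2.
New critical path: Prototype→Manufacture→Package = 6+4+13 = 23 ⇒ 23 days.

Prototype, Manufacture, Package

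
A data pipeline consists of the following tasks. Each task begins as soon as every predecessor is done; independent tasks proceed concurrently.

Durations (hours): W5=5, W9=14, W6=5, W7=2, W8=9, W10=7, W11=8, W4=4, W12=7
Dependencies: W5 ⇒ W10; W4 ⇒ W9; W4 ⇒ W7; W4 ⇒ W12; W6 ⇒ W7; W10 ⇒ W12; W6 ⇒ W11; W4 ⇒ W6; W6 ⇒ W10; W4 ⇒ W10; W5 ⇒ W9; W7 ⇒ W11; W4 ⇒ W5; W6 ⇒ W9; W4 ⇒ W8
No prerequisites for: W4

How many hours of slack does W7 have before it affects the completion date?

The longest chain is W4→W5→W9 = 4+5+14 = 23; overall finish 23 hours.
W7 finishes as early as 11 and must finish by 15.
Slack of W7 = 13 − 9 = 4 hours.

4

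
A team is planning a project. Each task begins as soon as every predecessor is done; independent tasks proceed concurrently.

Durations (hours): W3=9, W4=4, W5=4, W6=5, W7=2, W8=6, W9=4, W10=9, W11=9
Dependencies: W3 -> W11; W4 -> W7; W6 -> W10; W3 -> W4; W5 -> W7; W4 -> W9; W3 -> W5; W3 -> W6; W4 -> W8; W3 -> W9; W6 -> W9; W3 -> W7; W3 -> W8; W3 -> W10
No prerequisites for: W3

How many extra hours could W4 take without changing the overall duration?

W3→W6→W10 = 9+5+9 = 23 sets the makespan at 23 hours.
The longest chain containing W4 totals 19 hours.
Slack of W4 = 13 − 9 = 4 hours.

4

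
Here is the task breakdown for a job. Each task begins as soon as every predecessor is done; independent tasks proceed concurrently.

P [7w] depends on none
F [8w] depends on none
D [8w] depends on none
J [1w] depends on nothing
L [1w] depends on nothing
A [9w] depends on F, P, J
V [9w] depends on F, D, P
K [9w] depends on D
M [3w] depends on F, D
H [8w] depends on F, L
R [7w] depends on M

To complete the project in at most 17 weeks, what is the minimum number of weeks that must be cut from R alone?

1

Current finish: 18 weeks; target: 17.
R is on every critical path, so each week cut from R cuts the finish by one (this holds down to a finish of 17).
Need 18 − 17 = 1 week off R → R becomes 6 weeks, finish becomes 17.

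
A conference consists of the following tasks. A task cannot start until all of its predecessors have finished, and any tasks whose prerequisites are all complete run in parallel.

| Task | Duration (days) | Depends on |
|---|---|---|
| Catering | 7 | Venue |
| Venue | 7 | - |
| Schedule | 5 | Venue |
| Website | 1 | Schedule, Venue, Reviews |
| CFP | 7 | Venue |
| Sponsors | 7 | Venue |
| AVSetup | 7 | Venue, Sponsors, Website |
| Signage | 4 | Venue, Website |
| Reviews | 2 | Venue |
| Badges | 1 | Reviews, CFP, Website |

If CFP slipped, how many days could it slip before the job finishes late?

6

The longest chain is Venue→Sponsors→AVSetup = 7+7+7 = 21; overall finish 21 days.
CFP finishes as early as 14 and must finish by 20.
Slack of CFP = 13 − 7 = 6 days.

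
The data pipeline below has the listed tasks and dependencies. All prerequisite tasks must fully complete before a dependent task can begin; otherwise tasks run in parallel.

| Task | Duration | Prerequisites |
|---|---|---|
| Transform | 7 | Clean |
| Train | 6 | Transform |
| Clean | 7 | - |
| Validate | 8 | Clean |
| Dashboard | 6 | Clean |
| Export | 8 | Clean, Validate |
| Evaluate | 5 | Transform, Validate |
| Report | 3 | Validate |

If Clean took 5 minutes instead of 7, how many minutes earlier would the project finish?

2

Baseline: Clean→Validate→Export = 7+8+8 = 23 → 23 minutes.
Clean lies on that path, so at 5 minutes the path becomes 21 minutes.
The critical path is still Clean→Validate→Export; finish is now 21 minutes.
Change in finish: 21 − 23 = -2 minutes.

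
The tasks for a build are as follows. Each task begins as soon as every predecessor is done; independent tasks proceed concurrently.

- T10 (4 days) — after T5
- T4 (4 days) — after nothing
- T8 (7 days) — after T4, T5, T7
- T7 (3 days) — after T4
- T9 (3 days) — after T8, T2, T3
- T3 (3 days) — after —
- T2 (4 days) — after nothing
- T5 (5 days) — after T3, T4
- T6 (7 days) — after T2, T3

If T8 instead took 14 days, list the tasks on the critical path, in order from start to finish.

Baseline: T4→T5→T8→T9 = 4+5+7+3 = 19 → 19 days.
Since T8 is critical, the +7 change carries straight to that chain (now 26 days).
That remains the longest chain; total 26 days.

T4, T5, T8, T9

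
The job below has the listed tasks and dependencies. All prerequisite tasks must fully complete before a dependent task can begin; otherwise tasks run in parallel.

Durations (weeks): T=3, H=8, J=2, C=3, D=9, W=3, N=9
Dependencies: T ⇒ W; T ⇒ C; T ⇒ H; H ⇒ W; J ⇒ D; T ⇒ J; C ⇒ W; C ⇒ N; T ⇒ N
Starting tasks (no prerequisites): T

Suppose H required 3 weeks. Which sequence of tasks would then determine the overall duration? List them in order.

Actual critical path: T→C→N = 3+3+9 = 15 ⇒ 15 weeks.
The longest path through H is only 14 weeks, so H has float 1.
The critical path is still T→C→N; finish is now 15 weeks.

T, C, N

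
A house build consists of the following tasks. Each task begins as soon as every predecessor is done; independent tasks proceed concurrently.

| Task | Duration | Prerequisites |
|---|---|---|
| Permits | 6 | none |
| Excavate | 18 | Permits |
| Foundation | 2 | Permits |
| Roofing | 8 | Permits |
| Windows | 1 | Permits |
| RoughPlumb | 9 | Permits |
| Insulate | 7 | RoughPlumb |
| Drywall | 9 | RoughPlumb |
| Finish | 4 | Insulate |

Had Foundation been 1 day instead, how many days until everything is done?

The binding path is Permits→RoughPlumb→Insulate→Finish = 6+9+7+4 = 26; finish at 26 days.
Foundation is off the critical path — its longest chain is 8 days, giving 18 of slack.
No other chain overtakes it, so the finish is 26 days.

26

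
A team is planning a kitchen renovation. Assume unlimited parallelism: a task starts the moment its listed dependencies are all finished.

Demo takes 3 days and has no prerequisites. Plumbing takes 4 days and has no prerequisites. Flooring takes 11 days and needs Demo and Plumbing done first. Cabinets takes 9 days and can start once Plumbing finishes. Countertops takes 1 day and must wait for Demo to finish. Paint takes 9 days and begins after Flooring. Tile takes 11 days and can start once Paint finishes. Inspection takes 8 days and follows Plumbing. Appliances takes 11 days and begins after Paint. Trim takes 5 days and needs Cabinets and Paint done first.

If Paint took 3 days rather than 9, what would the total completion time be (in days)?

29

Critical path before the change: Plumbing→Flooring→Paint→Tile = 4+11+9+11 = 35 giving 35 days.
Paint is on the critical path; changing it to 3 makes that path 29 days.
That remains the longest chain; total 29 days.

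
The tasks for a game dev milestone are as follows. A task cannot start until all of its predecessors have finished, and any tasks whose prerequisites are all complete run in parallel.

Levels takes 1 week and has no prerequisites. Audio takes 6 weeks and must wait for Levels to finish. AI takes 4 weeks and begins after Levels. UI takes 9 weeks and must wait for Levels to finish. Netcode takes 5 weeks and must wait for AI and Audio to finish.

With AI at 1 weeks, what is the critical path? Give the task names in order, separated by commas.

Levels, Audio, Netcode

Baseline: Levels→Audio→Netcode = 1+6+5 = 12 → 12 weeks.
The longest path through AI is only 10 weeks, so AI has float 2.
No other chain overtakes it, so the finish is 12 weeks.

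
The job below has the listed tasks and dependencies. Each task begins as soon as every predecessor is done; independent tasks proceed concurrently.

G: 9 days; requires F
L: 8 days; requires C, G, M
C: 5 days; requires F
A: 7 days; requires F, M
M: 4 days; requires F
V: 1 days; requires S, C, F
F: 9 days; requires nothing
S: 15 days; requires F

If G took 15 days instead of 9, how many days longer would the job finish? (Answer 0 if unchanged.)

6

Baseline: F→G→L = 9+9+8 = 26 → 26 days.
G is on the critical path; changing it to 15 makes that path 32 days.
That remains the longest chain; total 32 days.
Change in finish: 32 − 26 = +6 days.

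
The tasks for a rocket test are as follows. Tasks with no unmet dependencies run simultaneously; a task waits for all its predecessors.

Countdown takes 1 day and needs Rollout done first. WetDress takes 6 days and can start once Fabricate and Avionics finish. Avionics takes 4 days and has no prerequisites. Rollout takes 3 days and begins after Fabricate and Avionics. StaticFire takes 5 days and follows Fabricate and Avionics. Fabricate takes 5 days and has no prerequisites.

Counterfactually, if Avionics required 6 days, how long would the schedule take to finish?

12

Actual critical path: Fabricate→WetDress = 5+6 = 11 ⇒ 11 days.
Avionics has 1 day of float (longest path through it is 10).
Now Avionics→WetDress = 6+6 = 12 is longest, so the finish becomes 12 days.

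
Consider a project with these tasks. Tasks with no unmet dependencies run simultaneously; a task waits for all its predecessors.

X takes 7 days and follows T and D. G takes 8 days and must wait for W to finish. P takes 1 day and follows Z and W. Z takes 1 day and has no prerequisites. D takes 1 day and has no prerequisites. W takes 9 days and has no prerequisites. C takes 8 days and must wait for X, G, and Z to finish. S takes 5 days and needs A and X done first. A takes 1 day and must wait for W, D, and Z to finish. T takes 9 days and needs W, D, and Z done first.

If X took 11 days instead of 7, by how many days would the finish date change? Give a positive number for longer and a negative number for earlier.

4

Critical path before the change: W→T→X→C = 9+9+7+8 = 33 giving 33 days.
X is on the critical path; changing it to 11 makes that path 37 days.
That remains the longest chain; total 37 days.
Change in finish: 37 − 33 = +4 days.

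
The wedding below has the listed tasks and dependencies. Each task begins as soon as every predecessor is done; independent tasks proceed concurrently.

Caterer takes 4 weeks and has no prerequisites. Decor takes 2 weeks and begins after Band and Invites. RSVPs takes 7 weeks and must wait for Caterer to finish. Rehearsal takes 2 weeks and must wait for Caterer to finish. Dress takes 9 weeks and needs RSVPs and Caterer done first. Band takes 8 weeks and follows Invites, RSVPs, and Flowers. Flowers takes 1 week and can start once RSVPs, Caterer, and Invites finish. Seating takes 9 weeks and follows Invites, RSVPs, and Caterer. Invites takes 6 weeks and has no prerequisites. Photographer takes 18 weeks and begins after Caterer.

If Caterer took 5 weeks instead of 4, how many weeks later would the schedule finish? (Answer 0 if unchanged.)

As given, the longest chain is Caterer→RSVPs→Flowers→Band→Decor = 4+7+1+8+2 = 22, so the finish is 22 weeks.
Caterer lies on that path, so at 5 weeks the path becomes 23 weeks.
The critical path is still Caterer→RSVPs→Flowers→Band→Decor; finish is now 23 weeks.
Change in finish: 23 − 22 = +1 weeks.

1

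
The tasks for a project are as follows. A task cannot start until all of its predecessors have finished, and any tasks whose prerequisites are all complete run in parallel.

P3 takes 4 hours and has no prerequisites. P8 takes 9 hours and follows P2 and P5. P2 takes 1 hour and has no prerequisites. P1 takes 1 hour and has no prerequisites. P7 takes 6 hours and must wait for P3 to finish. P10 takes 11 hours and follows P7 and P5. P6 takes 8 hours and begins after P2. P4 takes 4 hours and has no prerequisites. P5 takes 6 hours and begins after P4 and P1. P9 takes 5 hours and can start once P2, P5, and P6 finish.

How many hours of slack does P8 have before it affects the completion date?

2

The longest chain is P3→P7→P10 = 4+6+11 = 21; overall finish 21 hours.
P8 finishes as early as 19 and must finish by 21.
Slack of P8 = 12 − 10 = 2 hours.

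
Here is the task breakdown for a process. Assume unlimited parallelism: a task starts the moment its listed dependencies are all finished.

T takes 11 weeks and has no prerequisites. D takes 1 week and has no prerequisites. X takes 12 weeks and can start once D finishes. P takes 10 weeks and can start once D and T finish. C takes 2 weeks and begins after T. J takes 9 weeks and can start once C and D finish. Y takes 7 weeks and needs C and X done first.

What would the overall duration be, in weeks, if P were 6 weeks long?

Baseline: T→C→J = 11+2+9 = 22 → 22 weeks.
The longest path through P is only 21 weeks, so P has float 1.
That remains the longest chain; total 22 weeks.

22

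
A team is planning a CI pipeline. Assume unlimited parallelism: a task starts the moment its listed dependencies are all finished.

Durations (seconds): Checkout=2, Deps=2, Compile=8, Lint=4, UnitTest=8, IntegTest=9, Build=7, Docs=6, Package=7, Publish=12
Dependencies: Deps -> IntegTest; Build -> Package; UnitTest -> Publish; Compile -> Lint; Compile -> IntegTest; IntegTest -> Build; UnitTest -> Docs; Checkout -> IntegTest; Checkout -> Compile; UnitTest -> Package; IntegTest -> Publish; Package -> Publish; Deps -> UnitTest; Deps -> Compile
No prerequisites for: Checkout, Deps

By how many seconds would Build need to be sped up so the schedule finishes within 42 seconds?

Current finish: 45 seconds; target: 42.
Build is on every critical path, so each second cut from Build cuts the finish by one (this holds down to a finish of 39).
Need 45 − 42 = 3 seconds off Build → Build becomes 4 seconds, finish becomes 42.

3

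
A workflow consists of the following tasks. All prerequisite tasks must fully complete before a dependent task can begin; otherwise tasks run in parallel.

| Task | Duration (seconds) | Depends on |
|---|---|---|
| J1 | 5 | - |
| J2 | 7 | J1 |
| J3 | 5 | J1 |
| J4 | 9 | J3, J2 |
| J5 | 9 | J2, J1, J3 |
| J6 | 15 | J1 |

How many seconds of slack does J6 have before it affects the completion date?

1

Critical path: J1→J2→J4 = 5+7+9 = 21, so the finish is 21 seconds.
Longest path through J6: 20 seconds (earliest finish 20, latest finish 21).
Float = 21 − 20 = 1.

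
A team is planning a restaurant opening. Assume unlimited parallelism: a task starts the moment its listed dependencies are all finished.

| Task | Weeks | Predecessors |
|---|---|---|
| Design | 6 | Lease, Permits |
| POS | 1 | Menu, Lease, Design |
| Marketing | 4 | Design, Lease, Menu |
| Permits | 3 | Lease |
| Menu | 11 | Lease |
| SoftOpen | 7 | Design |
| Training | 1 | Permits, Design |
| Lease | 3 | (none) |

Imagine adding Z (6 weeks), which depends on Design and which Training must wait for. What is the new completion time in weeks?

19

Originally the job takes 19 weeks.
With Z inserted, Training now waits for max(Permits, Design, Z).
New critical path: Lease→Permits→Design→Z→Training = 3+3+6+6+1 = 19 ⇒ 19 weeks.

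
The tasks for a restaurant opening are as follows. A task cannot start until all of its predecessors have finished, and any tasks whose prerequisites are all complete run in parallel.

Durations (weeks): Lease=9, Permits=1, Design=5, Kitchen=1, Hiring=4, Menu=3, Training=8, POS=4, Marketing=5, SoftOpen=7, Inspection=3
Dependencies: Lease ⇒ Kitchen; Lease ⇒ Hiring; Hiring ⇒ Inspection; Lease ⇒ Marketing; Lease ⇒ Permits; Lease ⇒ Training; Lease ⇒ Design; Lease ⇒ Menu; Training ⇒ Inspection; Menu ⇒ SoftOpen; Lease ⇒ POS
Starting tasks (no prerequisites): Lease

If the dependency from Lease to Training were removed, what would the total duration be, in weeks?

19

Before: longest chain Lease→Training→Inspection = 9+8+3 = 20, finish 20.
Without Lease→Training, Training's earliest start moves from 9 to 0.
After: Lease→Menu→SoftOpen = 9+3+7 = 19 → 19 weeks.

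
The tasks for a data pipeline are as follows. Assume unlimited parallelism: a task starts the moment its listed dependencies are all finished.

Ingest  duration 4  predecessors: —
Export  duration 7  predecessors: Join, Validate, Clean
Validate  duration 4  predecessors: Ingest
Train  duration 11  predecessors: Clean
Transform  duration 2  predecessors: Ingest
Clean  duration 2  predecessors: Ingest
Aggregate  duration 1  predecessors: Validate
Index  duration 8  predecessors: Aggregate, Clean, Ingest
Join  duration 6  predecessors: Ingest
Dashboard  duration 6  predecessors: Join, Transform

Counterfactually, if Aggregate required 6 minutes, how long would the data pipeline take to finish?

As given, the longest chain is Ingest→Validate→Aggregate→Index = 4+4+1+8 = 17, so the finish is 17 minutes.
Aggregate is on the critical path; changing it to 6 makes that path 22 minutes.
That remains the longest chain; total 22 minutes.

22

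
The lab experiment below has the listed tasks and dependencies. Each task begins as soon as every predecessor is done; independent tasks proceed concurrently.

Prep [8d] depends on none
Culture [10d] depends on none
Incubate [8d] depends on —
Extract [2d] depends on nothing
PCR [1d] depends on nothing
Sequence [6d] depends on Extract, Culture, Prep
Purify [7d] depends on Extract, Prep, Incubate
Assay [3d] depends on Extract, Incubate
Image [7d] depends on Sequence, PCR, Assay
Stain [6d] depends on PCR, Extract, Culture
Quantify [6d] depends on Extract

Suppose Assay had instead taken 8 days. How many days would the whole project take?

Actual critical path: Culture→Sequence→Image = 10+6+7 = 23 ⇒ 23 days.
Assay is off the critical path — its longest chain is 18 days, giving 5 of slack.
The critical path is still Culture→Sequence→Image; finish is now 23 days.

23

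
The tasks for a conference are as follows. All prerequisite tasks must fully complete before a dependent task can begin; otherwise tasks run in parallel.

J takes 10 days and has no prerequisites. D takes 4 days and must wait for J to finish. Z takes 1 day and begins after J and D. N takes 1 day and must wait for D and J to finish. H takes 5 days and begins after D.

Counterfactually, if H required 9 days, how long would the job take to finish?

23

As given, the longest chain is J→D→H = 10+4+5 = 19, so the finish is 19 days.
Since H is critical, the +4 change carries straight to that chain (now 23 days).
No other chain overtakes it, so the finish is 23 days.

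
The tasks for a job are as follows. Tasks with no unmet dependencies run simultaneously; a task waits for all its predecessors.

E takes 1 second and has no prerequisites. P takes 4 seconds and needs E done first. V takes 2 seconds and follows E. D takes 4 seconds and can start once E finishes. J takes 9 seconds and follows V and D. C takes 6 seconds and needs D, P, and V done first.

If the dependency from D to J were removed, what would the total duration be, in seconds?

Before: longest chain E→D→J = 1+4+9 = 14, finish 14.
Without D→J, J's earliest start moves from 5 to 3.
The longest chain is now E→V→J = 1+2+9 = 12, so the job takes 12 seconds.

12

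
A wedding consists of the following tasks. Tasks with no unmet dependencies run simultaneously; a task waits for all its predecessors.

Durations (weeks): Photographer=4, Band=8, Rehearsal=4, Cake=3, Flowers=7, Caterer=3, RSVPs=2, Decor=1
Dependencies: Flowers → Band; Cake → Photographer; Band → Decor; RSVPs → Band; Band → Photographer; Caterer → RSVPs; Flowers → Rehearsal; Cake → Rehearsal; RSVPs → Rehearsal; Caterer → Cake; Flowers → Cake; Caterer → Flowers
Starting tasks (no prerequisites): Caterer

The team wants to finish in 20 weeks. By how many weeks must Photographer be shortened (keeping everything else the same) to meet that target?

2

Current finish: 22 weeks; target: 20.
Photographer is on every critical path, so each week cut from Photographer cuts the finish by one (this holds down to a finish of 19).
Need 22 − 20 = 2 weeks off Photographer → Photographer becomes 2 weeks, finish becomes 20.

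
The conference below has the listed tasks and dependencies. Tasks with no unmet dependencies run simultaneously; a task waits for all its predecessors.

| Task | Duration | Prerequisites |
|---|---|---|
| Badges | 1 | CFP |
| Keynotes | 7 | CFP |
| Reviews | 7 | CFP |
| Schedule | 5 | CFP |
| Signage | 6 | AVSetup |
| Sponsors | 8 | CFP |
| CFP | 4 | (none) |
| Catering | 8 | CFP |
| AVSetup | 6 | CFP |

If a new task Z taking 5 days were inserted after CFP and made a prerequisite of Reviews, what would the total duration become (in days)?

16

Originally the conference takes 16 days.
With Z inserted, Reviews now waits for max(CFP, Z).
New critical path: CFP→Z→Reviews = 4+5+7 = 16 ⇒ 16 days.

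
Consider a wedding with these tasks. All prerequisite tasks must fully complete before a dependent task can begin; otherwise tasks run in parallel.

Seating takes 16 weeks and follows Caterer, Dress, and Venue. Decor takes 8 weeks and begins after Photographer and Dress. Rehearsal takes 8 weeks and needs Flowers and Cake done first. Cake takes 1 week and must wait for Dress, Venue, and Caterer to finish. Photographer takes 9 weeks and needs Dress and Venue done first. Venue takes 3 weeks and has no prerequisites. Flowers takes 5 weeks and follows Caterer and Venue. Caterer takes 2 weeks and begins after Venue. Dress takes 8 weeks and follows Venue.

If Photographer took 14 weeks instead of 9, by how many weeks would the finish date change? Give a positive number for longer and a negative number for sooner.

Critical path before the change: Venue→Dress→Photographer→Decor = 3+8+9+8 = 28 giving 28 weeks.
Photographer lies on that path, so at 14 weeks the path becomes 33 weeks.
The critical path is still Venue→Dress→Photographer→Decor; finish is now 33 weeks.
Change in finish: 33 − 28 = +5 weeks.

5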